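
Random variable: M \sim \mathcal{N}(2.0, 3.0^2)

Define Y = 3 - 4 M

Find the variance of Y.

For Y = aM + b: Var(Y) = a² * Var(M)
Var(M) = 3.0^2 = 9
Var(Y) = (-4)² * 9 = 16 * 9 = 144

144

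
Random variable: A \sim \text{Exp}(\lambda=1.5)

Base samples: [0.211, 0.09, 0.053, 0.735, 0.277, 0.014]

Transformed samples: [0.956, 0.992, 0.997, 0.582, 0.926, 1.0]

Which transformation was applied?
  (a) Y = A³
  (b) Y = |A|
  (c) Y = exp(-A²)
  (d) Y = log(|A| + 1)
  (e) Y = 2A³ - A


Checking option (c) Y = exp(-A²):
  A = 0.211 -> Y = 0.956 ✓
  A = 0.09 -> Y = 0.992 ✓
  A = 0.053 -> Y = 0.997 ✓
All samples match this transformation.

(c) exp(-A²)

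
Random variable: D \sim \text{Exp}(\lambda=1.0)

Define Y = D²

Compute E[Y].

E[D²] = Var(D) + (E[D])² = 1 + 1 = 2

2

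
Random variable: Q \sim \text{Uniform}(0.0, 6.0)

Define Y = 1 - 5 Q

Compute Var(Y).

For Y = aQ + b: Var(Y) = a² * Var(Q)
Var(Q) = (6 - 0)^2/12 = 3
Var(Y) = (-5)² * 3 = 25 * 3 = 75

75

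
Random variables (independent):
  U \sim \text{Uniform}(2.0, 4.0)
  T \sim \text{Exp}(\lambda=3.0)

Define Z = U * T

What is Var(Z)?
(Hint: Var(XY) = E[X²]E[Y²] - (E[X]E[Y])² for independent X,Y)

Var(XY) = E[X²]E[Y²] - (E[X]E[Y])²
E[U] = 3, Var(U) = 0.33333333
E[T] = 0.33333333, Var(T) = 0.11111111
E[U²] = 0.33333333 + 3² = 9.3333333
E[T²] = 0.11111111 + 0.33333333² = 0.22222222
Var(Z) = 9.3333333*0.22222222 - (3*0.33333333)²
= 2.0740741 - 1 = 1.0740741

1.0740741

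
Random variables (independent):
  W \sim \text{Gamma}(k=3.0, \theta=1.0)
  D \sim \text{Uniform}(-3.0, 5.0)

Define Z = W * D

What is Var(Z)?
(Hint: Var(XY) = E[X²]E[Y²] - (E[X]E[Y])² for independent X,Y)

Var(XY) = E[X²]E[Y²] - (E[X]E[Y])²
E[W] = 3, Var(W) = 3
E[D] = 1, Var(D) = 5.3333333
E[W²] = 3 + 3² = 12
E[D²] = 5.3333333 + 1² = 6.3333333
Var(Z) = 12*6.3333333 - (3*1)²
= 76 - 9 = 67

67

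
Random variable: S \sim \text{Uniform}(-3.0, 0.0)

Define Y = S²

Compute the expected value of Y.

Using E[X²] = Var(X) + (E[X])²:
E[S] = -1.5
Var(S) = (0 + 3)^2/12 = 0.75
E[S²] = 0.75 + (-1.5)² = 0.75 + 2.25 = 3

3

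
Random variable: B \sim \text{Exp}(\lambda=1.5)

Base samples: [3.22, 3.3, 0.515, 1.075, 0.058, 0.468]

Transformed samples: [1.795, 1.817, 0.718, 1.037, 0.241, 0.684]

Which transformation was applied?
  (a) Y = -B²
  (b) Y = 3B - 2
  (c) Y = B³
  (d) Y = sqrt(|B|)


Checking option (d) Y = sqrt(|B|):
  B = 3.22 -> Y = 1.795 ✓
  B = 3.3 -> Y = 1.817 ✓
  B = 0.515 -> Y = 0.718 ✓
All samples match this transformation.

(d) sqrt(|B|)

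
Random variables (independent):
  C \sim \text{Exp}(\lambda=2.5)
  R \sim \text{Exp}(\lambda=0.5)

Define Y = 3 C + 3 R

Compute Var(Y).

For independent RVs: Var(aX + bY) = a²Var(X) + b²Var(Y)
Var(C) = 0.16
Var(R) = 4
Var(Y) = 3²*0.16 + 3²*4
= 9*0.16 + 9*4 = 37.44

37.44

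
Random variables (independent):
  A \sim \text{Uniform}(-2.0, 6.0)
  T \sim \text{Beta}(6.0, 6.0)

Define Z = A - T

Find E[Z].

E[Z] = 1*E[A] - 1*E[T]
E[A] = 2
E[T] = 0.5
E[Z] = 1*2 - 1*0.5 = 1.5

1.5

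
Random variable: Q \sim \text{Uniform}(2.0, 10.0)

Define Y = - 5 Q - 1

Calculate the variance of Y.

For Y = aQ + b: Var(Y) = a² * Var(Q)
Var(Q) = (10 - 2)^2/12 = 5.3333333
Var(Y) = (-5)² * 5.3333333 = 25 * 5.3333333 = 133.33333

133.33333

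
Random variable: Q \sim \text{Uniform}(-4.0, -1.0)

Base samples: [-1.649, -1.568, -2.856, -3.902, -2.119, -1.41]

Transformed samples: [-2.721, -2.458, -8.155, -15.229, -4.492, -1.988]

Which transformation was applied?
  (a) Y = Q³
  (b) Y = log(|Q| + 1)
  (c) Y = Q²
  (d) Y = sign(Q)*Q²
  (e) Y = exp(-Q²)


Checking option (d) Y = sign(Q)*Q²:
  Q = -1.649 -> Y = -2.721 ✓
  Q = -1.568 -> Y = -2.458 ✓
  Q = -2.856 -> Y = -8.155 ✓
All samples match this transformation.

(d) sign(Q)*Q²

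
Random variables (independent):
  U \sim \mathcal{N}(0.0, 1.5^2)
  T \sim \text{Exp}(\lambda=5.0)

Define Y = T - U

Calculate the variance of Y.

For independent RVs: Var(aX + bY) = a²Var(X) + b²Var(Y)
Var(U) = 2.25
Var(T) = 0.04
Var(Y) = (-1)²*2.25 + 1²*0.04
= 1*2.25 + 1*0.04 = 2.29

2.29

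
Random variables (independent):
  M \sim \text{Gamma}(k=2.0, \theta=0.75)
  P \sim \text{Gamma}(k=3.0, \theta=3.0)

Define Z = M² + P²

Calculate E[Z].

E[Z] = E[M²] + E[P²]
E[M²] = Var(M) + E[M]² = 1.125 + 2.25 = 3.375
E[P²] = Var(P) + E[P]² = 27 + 81 = 108
E[Z] = 3.375 + 108 = 111.375

111.375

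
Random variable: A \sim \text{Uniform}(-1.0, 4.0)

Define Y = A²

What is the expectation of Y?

E[A²] = Var(A) + (E[A])² = 2.0833333 + 2.25 = 4.3333333

4.3333333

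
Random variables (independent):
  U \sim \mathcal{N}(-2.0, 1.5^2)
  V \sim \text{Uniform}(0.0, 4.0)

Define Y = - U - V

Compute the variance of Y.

For independent RVs: Var(aX + bY) = a²Var(X) + b²Var(Y)
Var(U) = 2.25
Var(V) = 1.3333333
Var(Y) = (-1)²*2.25 + (-1)²*1.3333333
= 1*2.25 + 1*1.3333333 = 3.5833333

3.5833333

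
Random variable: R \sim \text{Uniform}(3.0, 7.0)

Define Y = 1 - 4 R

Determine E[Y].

For Y = -4R + 1:
E[Y] = -4 * E[R] + 1
E[R] = (3 + 7)/2 = 5
E[Y] = -4 * 5 + 1 = -19

-19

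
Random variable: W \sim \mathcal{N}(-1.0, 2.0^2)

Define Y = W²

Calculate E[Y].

E[W²] = Var(W) + (E[W])² = 4 + 1 = 5

5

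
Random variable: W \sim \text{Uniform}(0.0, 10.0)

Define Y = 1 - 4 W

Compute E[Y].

For Y = -4W + 1:
E[Y] = -4 * E[W] + 1
E[W] = (0 + 10)/2 = 5
E[Y] = -4 * 5 + 1 = -19

-19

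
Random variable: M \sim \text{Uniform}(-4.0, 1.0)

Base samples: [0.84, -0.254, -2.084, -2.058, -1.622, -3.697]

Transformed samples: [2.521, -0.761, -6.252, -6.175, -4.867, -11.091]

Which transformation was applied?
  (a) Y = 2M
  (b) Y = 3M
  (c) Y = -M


Checking option (b) Y = 3M:
  M = 0.84 -> Y = 2.521 ✓
  M = -0.254 -> Y = -0.761 ✓
  M = -2.084 -> Y = -6.252 ✓
All samples match this transformation.

(b) 3M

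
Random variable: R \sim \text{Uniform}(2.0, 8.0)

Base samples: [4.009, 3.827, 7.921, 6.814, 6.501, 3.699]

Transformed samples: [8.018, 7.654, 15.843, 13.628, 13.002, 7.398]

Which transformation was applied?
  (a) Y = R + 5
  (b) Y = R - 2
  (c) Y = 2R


Checking option (c) Y = 2R:
  R = 4.009 -> Y = 8.018 ✓
  R = 3.827 -> Y = 7.654 ✓
  R = 7.921 -> Y = 15.843 ✓
All samples match this transformation.

(c) 2R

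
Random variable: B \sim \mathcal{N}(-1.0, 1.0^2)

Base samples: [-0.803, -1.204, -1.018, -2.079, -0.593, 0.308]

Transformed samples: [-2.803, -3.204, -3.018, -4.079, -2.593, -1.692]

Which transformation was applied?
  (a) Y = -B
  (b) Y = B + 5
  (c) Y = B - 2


Checking option (c) Y = B - 2:
  B = -0.803 -> Y = -2.803 ✓
  B = -1.204 -> Y = -3.204 ✓
  B = -1.018 -> Y = -3.018 ✓
All samples match this transformation.

(c) B - 2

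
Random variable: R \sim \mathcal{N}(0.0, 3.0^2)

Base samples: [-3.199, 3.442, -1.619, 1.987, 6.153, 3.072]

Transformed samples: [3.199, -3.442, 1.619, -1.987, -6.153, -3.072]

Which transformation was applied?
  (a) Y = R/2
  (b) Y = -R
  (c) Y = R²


Checking option (b) Y = -R:
  R = -3.199 -> Y = 3.199 ✓
  R = 3.442 -> Y = -3.442 ✓
  R = -1.619 -> Y = 1.619 ✓
All samples match this transformation.

(b) -R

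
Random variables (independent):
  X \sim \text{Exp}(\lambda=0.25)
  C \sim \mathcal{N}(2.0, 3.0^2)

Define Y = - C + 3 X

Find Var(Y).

For independent RVs: Var(aX + bY) = a²Var(X) + b²Var(Y)
Var(X) = 16
Var(C) = 9
Var(Y) = 3²*16 + (-1)²*9
= 9*16 + 1*9 = 153

153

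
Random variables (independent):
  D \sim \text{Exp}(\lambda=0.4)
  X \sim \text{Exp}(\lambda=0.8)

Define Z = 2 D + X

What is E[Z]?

E[Z] = 2*E[D] + 1*E[X]
E[D] = 2.5
E[X] = 1.25
E[Z] = 2*2.5 + 1*1.25 = 6.25

6.25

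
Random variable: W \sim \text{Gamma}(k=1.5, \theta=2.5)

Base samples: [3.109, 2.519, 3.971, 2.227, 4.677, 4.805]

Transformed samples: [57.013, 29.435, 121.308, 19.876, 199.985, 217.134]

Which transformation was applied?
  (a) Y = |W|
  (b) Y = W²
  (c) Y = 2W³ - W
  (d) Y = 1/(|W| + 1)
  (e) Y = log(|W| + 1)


Checking option (c) Y = 2W³ - W:
  W = 3.109 -> Y = 57.013 ✓
  W = 2.519 -> Y = 29.435 ✓
  W = 3.971 -> Y = 121.308 ✓
All samples match this transformation.

(c) 2W³ - W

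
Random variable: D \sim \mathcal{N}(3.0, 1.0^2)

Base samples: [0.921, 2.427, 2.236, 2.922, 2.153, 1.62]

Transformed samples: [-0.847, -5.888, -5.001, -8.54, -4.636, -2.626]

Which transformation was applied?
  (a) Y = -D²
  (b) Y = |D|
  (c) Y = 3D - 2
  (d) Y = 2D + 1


Checking option (a) Y = -D²:
  D = 0.921 -> Y = -0.847 ✓
  D = 2.427 -> Y = -5.888 ✓
  D = 2.236 -> Y = -5.001 ✓
All samples match this transformation.

(a) -D²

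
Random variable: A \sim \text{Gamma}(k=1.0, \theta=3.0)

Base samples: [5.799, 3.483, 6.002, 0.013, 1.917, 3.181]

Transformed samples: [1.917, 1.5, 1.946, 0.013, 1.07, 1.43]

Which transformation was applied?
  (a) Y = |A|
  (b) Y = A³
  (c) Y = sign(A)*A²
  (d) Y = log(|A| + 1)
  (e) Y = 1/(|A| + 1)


Checking option (d) Y = log(|A| + 1):
  A = 5.799 -> Y = 1.917 ✓
  A = 3.483 -> Y = 1.5 ✓
  A = 6.002 -> Y = 1.946 ✓
All samples match this transformation.

(d) log(|A| + 1)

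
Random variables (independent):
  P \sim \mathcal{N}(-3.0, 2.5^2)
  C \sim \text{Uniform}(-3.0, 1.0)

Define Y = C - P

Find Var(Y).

For independent RVs: Var(aX + bY) = a²Var(X) + b²Var(Y)
Var(P) = 6.25
Var(C) = 1.3333333
Var(Y) = (-1)²*6.25 + 1²*1.3333333
= 1*6.25 + 1*1.3333333 = 7.5833333

7.5833333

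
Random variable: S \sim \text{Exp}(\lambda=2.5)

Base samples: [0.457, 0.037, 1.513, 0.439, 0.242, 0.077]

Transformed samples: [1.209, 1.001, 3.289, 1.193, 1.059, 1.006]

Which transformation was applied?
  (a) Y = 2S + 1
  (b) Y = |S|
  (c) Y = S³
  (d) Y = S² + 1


Checking option (d) Y = S² + 1:
  S = 0.457 -> Y = 1.209 ✓
  S = 0.037 -> Y = 1.001 ✓
  S = 1.513 -> Y = 3.289 ✓
All samples match this transformation.

(d) S² + 1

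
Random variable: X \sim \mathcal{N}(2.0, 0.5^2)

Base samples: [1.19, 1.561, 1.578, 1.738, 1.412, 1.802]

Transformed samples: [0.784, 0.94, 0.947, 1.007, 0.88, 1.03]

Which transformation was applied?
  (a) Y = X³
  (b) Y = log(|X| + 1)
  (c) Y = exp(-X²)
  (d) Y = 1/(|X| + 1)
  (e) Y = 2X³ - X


Checking option (b) Y = log(|X| + 1):
  X = 1.19 -> Y = 0.784 ✓
  X = 1.561 -> Y = 0.94 ✓
  X = 1.578 -> Y = 0.947 ✓
All samples match this transformation.

(b) log(|X| + 1)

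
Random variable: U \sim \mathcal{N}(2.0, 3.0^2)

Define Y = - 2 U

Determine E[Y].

For Y = -2U:
E[Y] = -2 * E[U]
E[U] = 2.0 = 2
E[Y] = -2 * 2 = -4

-4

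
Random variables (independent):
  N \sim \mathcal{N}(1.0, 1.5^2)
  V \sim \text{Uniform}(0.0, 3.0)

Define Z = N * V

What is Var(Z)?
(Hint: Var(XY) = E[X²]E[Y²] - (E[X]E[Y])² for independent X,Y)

Var(XY) = E[X²]E[Y²] - (E[X]E[Y])²
E[N] = 1, Var(N) = 2.25
E[V] = 1.5, Var(V) = 0.75
E[N²] = 2.25 + 1² = 3.25
E[V²] = 0.75 + 1.5² = 3
Var(Z) = 3.25*3 - (1*1.5)²
= 9.75 - 2.25 = 7.5

7.5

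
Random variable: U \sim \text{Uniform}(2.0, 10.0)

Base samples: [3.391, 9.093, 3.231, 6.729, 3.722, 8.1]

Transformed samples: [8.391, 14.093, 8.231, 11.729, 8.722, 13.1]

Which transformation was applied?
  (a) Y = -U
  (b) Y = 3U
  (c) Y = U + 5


Checking option (c) Y = U + 5:
  U = 3.391 -> Y = 8.391 ✓
  U = 9.093 -> Y = 14.093 ✓
  U = 3.231 -> Y = 8.231 ✓
All samples match this transformation.

(c) U + 5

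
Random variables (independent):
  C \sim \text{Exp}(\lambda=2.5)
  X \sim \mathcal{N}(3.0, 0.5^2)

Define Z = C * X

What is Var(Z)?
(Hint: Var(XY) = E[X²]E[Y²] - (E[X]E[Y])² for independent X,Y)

Var(XY) = E[X²]E[Y²] - (E[X]E[Y])²
E[C] = 0.4, Var(C) = 0.16
E[X] = 3, Var(X) = 0.25
E[C²] = 0.16 + 0.4² = 0.32
E[X²] = 0.25 + 3² = 9.25
Var(Z) = 0.32*9.25 - (0.4*3)²
= 2.96 - 1.44 = 1.52

1.52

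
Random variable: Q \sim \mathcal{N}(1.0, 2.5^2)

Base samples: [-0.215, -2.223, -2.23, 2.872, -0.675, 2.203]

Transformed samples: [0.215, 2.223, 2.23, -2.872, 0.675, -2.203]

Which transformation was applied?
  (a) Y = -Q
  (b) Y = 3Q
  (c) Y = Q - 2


Checking option (a) Y = -Q:
  Q = -0.215 -> Y = 0.215 ✓
  Q = -2.223 -> Y = 2.223 ✓
  Q = -2.23 -> Y = 2.23 ✓
All samples match this transformation.

(a) -Q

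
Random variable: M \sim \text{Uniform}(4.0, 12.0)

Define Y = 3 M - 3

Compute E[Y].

For Y = 3M - 3:
E[Y] = 3 * E[M] - 3
E[M] = (4 + 12)/2 = 8
E[Y] = 3 * 8 - 3 = 21

21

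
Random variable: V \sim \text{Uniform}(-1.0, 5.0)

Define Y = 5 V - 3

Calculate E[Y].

For Y = 5V - 3:
E[Y] = 5 * E[V] - 3
E[V] = (-1 + 5)/2 = 2
E[Y] = 5 * 2 - 3 = 7

7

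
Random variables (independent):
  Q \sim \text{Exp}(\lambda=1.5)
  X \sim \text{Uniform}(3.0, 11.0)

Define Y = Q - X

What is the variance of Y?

For independent RVs: Var(aX + bY) = a²Var(X) + b²Var(Y)
Var(Q) = 0.44444444
Var(X) = 5.3333333
Var(Y) = 1²*0.44444444 + (-1)²*5.3333333
= 1*0.44444444 + 1*5.3333333 = 5.7777778

5.7777778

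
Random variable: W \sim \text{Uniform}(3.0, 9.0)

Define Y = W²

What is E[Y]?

E[W²] = Var(W) + (E[W])² = 3 + 36 = 39

39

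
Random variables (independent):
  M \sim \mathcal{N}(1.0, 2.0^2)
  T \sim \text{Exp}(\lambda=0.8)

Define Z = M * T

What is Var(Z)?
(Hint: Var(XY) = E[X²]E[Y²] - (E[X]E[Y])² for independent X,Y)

Var(XY) = E[X²]E[Y²] - (E[X]E[Y])²
E[M] = 1, Var(M) = 4
E[T] = 1.25, Var(T) = 1.5625
E[M²] = 4 + 1² = 5
E[T²] = 1.5625 + 1.25² = 3.125
Var(Z) = 5*3.125 - (1*1.25)²
= 15.625 - 1.5625 = 14.0625

14.0625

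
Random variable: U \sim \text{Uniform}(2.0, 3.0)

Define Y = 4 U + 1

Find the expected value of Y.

For Y = 4U + 1:
E[Y] = 4 * E[U] + 1
E[U] = (2 + 3)/2 = 2.5
E[Y] = 4 * 2.5 + 1 = 11

11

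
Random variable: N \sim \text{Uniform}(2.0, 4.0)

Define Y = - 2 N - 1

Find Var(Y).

For Y = aN + b: Var(Y) = a² * Var(N)
Var(N) = (4 - 2)^2/12 = 0.33333333
Var(Y) = (-2)² * 0.33333333 = 4 * 0.33333333 = 1.3333333

1.3333333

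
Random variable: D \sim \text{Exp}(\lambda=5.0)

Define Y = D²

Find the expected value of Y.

Using E[X²] = Var(X) + (E[X])²:
E[D] = 0.2
Var(D) = 1/5.0^2 = 0.04
E[D²] = 0.04 + 0.2² = 0.04 + 0.04 = 0.08

0.08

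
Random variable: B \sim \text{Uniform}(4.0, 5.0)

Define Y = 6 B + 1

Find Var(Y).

For Y = aB + b: Var(Y) = a² * Var(B)
Var(B) = (5 - 4)^2/12 = 0.083333333
Var(Y) = 6² * 0.083333333 = 36 * 0.083333333 = 3

3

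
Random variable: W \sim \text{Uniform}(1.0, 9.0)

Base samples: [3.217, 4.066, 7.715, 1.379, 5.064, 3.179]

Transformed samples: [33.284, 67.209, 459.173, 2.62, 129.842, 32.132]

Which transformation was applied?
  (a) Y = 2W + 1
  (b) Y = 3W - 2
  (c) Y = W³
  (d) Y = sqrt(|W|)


Checking option (c) Y = W³:
  W = 3.217 -> Y = 33.284 ✓
  W = 4.066 -> Y = 67.209 ✓
  W = 7.715 -> Y = 459.173 ✓
All samples match this transformation.

(c) W³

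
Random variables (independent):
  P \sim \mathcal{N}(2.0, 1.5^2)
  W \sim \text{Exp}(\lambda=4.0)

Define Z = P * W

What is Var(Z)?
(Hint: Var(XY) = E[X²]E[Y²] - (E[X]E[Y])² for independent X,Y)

Var(XY) = E[X²]E[Y²] - (E[X]E[Y])²
E[P] = 2, Var(P) = 2.25
E[W] = 0.25, Var(W) = 0.0625
E[P²] = 2.25 + 2² = 6.25
E[W²] = 0.0625 + 0.25² = 0.125
Var(Z) = 6.25*0.125 - (2*0.25)²
= 0.78125 - 0.25 = 0.53125

0.53125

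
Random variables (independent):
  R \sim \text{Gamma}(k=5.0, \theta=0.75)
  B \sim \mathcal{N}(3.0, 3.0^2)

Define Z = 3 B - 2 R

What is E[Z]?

E[Z] = -2*E[R] + 3*E[B]
E[R] = 3.75
E[B] = 3
E[Z] = -2*3.75 + 3*3 = 1.5

1.5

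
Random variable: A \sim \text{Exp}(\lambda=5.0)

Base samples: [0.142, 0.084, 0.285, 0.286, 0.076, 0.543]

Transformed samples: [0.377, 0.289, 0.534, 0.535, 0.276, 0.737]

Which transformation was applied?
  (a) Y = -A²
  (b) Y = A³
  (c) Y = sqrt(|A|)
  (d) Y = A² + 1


Checking option (c) Y = sqrt(|A|):
  A = 0.142 -> Y = 0.377 ✓
  A = 0.084 -> Y = 0.289 ✓
  A = 0.285 -> Y = 0.534 ✓
All samples match this transformation.

(c) sqrt(|A|)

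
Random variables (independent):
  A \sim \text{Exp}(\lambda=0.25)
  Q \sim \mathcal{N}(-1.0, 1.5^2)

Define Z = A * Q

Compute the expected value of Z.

For independent RVs: E[XY] = E[X]*E[Y]
E[A] = 4
E[Q] = -1
E[Z] = 4 * (-1) = -4

-4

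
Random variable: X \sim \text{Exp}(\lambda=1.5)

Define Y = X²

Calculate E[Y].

E[X²] = Var(X) + (E[X])² = 0.44444444 + 0.44444444 = 0.88888889

0.88888889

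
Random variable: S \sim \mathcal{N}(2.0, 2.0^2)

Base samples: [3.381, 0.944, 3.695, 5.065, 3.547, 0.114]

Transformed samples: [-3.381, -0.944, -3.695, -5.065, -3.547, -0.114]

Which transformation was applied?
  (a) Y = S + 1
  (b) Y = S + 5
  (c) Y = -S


Checking option (c) Y = -S:
  S = 3.381 -> Y = -3.381 ✓
  S = 0.944 -> Y = -0.944 ✓
  S = 3.695 -> Y = -3.695 ✓
All samples match this transformation.

(c) -S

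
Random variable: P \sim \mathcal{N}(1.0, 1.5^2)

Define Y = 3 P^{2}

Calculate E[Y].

E[Y] = 3*E[P²]
E[P] = 1
E[P²] = Var(P) + (E[P])² = 2.25 + 1 = 3.25
E[Y] = 3*3.25 = 9.75

9.75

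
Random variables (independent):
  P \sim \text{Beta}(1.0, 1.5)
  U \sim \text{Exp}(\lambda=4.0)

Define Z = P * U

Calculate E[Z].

For independent RVs: E[XY] = E[X]*E[Y]
E[P] = 0.4
E[U] = 0.25
E[Z] = 0.4 * 0.25 = 0.1

0.1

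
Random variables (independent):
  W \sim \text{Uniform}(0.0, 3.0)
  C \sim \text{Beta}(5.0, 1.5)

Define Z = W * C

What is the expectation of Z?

For independent RVs: E[XY] = E[X]*E[Y]
E[W] = 1.5
E[C] = 0.76923077
E[Z] = 1.5 * 0.76923077 = 1.1538462

1.1538462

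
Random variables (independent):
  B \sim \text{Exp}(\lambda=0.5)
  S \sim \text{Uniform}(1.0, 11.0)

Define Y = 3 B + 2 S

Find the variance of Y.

For independent RVs: Var(aX + bY) = a²Var(X) + b²Var(Y)
Var(B) = 4
Var(S) = 8.3333333
Var(Y) = 3²*4 + 2²*8.3333333
= 9*4 + 4*8.3333333 = 69.333333

69.333333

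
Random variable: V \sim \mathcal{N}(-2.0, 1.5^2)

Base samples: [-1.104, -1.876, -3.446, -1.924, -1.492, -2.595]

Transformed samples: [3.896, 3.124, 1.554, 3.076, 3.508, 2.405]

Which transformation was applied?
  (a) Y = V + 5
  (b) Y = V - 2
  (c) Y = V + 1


Checking option (a) Y = V + 5:
  V = -1.104 -> Y = 3.896 ✓
  V = -1.876 -> Y = 3.124 ✓
  V = -3.446 -> Y = 1.554 ✓
All samples match this transformation.

(a) V + 5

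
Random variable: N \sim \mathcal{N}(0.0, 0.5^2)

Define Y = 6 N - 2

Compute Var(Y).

For Y = aN + b: Var(Y) = a² * Var(N)
Var(N) = 0.5^2 = 0.25
Var(Y) = 6² * 0.25 = 36 * 0.25 = 9

9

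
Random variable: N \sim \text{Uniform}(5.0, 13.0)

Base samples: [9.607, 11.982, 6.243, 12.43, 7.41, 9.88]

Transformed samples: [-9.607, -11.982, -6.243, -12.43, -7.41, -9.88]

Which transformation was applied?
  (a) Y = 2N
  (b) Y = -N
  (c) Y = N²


Checking option (b) Y = -N:
  N = 9.607 -> Y = -9.607 ✓
  N = 11.982 -> Y = -11.982 ✓
  N = 6.243 -> Y = -6.243 ✓
All samples match this transformation.

(b) -N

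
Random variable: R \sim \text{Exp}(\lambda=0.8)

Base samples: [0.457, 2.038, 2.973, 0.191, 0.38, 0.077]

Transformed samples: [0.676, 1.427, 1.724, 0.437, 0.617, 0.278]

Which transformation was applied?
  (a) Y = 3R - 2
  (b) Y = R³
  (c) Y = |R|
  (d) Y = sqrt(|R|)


Checking option (d) Y = sqrt(|R|):
  R = 0.457 -> Y = 0.676 ✓
  R = 2.038 -> Y = 1.427 ✓
  R = 2.973 -> Y = 1.724 ✓
All samples match this transformation.

(d) sqrt(|R|)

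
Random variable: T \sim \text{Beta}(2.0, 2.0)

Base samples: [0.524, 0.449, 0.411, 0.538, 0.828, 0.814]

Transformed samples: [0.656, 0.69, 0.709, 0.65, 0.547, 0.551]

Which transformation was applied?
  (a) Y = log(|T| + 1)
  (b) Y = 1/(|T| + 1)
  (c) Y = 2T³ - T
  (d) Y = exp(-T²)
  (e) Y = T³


Checking option (b) Y = 1/(|T| + 1):
  T = 0.524 -> Y = 0.656 ✓
  T = 0.449 -> Y = 0.69 ✓
  T = 0.411 -> Y = 0.709 ✓
All samples match this transformation.

(b) 1/(|T| + 1)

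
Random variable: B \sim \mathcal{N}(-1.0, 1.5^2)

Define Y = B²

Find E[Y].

E[B²] = Var(B) + (E[B])² = 2.25 + 1 = 3.25

3.25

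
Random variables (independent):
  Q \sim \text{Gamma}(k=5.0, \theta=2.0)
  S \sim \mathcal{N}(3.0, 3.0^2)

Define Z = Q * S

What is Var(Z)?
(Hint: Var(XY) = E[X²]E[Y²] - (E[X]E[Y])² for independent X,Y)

Var(XY) = E[X²]E[Y²] - (E[X]E[Y])²
E[Q] = 10, Var(Q) = 20
E[S] = 3, Var(S) = 9
E[Q²] = 20 + 10² = 120
E[S²] = 9 + 3² = 18
Var(Z) = 120*18 - (10*3)²
= 2160 - 900 = 1260

1260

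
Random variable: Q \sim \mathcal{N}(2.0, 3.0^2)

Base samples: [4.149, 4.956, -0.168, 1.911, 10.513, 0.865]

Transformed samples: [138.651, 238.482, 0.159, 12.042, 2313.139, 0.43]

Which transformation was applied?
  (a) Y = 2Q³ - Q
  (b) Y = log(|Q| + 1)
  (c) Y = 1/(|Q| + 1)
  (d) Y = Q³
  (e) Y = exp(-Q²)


Checking option (a) Y = 2Q³ - Q:
  Q = 4.149 -> Y = 138.651 ✓
  Q = 4.956 -> Y = 238.482 ✓
  Q = -0.168 -> Y = 0.159 ✓
All samples match this transformation.

(a) 2Q³ - Q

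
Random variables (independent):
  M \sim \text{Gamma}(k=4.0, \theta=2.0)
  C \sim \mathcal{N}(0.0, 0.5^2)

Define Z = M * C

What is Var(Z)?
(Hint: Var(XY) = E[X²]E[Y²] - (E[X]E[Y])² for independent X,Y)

Var(XY) = E[X²]E[Y²] - (E[X]E[Y])²
E[M] = 8, Var(M) = 16
E[C] = 0, Var(C) = 0.25
E[M²] = 16 + 8² = 80
E[C²] = 0.25 + 0² = 0.25
Var(Z) = 80*0.25 - (8*0)²
= 20 - 0 = 20

20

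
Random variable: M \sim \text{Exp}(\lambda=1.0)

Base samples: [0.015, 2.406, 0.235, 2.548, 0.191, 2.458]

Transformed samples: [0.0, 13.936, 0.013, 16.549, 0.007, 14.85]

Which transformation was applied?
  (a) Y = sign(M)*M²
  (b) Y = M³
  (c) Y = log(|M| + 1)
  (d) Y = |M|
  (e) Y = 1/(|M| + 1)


Checking option (b) Y = M³:
  M = 0.015 -> Y = 0.0 ✓
  M = 2.406 -> Y = 13.936 ✓
  M = 0.235 -> Y = 0.013 ✓
All samples match this transformation.

(b) M³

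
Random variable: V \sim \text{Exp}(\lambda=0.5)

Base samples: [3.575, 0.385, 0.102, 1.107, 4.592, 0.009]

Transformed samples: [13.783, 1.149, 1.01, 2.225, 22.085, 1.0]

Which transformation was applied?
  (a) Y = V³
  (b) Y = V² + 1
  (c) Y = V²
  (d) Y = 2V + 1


Checking option (b) Y = V² + 1:
  V = 3.575 -> Y = 13.783 ✓
  V = 0.385 -> Y = 1.149 ✓
  V = 0.102 -> Y = 1.01 ✓
All samples match this transformation.

(b) V² + 1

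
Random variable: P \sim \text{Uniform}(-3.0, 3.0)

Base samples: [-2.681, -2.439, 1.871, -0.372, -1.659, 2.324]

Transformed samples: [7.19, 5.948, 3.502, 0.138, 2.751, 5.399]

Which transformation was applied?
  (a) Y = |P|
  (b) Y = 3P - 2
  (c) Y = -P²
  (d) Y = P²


Checking option (d) Y = P²:
  P = -2.681 -> Y = 7.19 ✓
  P = -2.439 -> Y = 5.948 ✓
  P = 1.871 -> Y = 3.502 ✓
All samples match this transformation.

(d) P²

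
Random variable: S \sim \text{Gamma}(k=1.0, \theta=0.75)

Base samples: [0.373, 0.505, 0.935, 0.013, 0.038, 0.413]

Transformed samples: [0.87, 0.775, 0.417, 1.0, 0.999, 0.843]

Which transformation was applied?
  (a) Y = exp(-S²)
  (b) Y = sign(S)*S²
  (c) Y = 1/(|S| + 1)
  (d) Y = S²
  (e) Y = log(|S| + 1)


Checking option (a) Y = exp(-S²):
  S = 0.373 -> Y = 0.87 ✓
  S = 0.505 -> Y = 0.775 ✓
  S = 0.935 -> Y = 0.417 ✓
All samples match this transformation.

(a) exp(-S²)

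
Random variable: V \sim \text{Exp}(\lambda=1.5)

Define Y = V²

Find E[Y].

Using E[X²] = Var(X) + (E[X])²:
E[V] = 0.66666667
Var(V) = 1/1.5^2 = 0.44444444
E[V²] = 0.44444444 + 0.66666667² = 0.44444444 + 0.44444444 = 0.88888889

0.88888889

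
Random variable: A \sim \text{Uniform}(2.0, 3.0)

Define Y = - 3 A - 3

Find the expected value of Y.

For Y = -3A - 3:
E[Y] = -3 * E[A] - 3
E[A] = (2 + 3)/2 = 2.5
E[Y] = -3 * 2.5 - 3 = -10.5

-10.5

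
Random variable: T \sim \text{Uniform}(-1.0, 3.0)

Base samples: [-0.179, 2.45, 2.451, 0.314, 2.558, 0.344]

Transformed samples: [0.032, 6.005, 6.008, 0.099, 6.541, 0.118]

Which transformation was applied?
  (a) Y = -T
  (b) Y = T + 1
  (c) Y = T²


Checking option (c) Y = T²:
  T = -0.179 -> Y = 0.032 ✓
  T = 2.45 -> Y = 6.005 ✓
  T = 2.451 -> Y = 6.008 ✓
All samples match this transformation.

(c) T²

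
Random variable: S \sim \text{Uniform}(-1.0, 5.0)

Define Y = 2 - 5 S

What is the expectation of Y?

For Y = -5S + 2:
E[Y] = -5 * E[S] + 2
E[S] = (-1 + 5)/2 = 2
E[Y] = -5 * 2 + 2 = -8

-8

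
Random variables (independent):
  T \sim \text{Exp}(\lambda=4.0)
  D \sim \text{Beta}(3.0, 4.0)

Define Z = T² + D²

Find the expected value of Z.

E[Z] = E[T²] + E[D²]
E[T²] = Var(T) + E[T]² = 0.0625 + 0.0625 = 0.125
E[D²] = Var(D) + E[D]² = 0.030612245 + 0.18367347 = 0.21428571
E[Z] = 0.125 + 0.21428571 = 0.33928571

0.33928571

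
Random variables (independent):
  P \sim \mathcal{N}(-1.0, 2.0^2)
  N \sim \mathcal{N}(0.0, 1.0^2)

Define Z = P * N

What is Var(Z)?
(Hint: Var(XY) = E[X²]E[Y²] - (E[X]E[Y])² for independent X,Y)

Var(XY) = E[X²]E[Y²] - (E[X]E[Y])²
E[P] = -1, Var(P) = 4
E[N] = 0, Var(N) = 1
E[P²] = 4 + (-1)² = 5
E[N²] = 1 + 0² = 1
Var(Z) = 5*1 - (-1*0)²
= 5 - 0 = 5

5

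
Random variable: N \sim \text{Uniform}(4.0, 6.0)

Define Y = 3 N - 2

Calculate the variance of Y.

For Y = aN + b: Var(Y) = a² * Var(N)
Var(N) = (6 - 4)^2/12 = 0.33333333
Var(Y) = 3² * 0.33333333 = 9 * 0.33333333 = 3

3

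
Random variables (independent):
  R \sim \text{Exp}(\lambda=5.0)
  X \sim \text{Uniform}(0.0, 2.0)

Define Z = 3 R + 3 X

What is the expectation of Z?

E[Z] = 3*E[R] + 3*E[X]
E[R] = 0.2
E[X] = 1
E[Z] = 3*0.2 + 3*1 = 3.6

3.6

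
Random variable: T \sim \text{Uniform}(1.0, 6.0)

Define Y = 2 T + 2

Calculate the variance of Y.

For Y = aT + b: Var(Y) = a² * Var(T)
Var(T) = (6 - 1)^2/12 = 2.0833333
Var(Y) = 2² * 2.0833333 = 4 * 2.0833333 = 8.3333333

8.3333333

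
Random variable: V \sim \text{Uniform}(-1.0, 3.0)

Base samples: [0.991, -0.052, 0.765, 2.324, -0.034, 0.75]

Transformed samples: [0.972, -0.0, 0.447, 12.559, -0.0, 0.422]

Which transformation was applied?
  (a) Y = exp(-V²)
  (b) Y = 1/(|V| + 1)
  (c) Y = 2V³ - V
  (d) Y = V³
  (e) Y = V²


Checking option (d) Y = V³:
  V = 0.991 -> Y = 0.972 ✓
  V = -0.052 -> Y = -0.0 ✓
  V = 0.765 -> Y = 0.447 ✓
All samples match this transformation.

(d) V³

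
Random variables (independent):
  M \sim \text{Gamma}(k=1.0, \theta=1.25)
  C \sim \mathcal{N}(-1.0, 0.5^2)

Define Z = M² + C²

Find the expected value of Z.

E[Z] = E[M²] + E[C²]
E[M²] = Var(M) + E[M]² = 1.5625 + 1.5625 = 3.125
E[C²] = Var(C) + E[C]² = 0.25 + 1 = 1.25
E[Z] = 3.125 + 1.25 = 4.375

4.375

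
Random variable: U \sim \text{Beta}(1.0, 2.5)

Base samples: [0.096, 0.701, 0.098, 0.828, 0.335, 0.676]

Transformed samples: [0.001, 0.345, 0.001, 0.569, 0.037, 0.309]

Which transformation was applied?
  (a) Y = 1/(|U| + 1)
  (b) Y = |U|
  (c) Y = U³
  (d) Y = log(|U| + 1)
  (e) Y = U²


Checking option (c) Y = U³:
  U = 0.096 -> Y = 0.001 ✓
  U = 0.701 -> Y = 0.345 ✓
  U = 0.098 -> Y = 0.001 ✓
All samples match this transformation.

(c) U³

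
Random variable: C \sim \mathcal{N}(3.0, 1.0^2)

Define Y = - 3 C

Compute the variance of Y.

For Y = aC + b: Var(Y) = a² * Var(C)
Var(C) = 1.0^2 = 1
Var(Y) = (-3)² * 1 = 9 * 1 = 9

9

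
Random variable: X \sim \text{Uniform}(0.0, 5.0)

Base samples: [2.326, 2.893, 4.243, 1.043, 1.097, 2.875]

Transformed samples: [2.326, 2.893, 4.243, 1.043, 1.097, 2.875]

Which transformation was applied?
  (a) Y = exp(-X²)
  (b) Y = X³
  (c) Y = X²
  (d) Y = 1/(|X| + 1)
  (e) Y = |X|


Checking option (e) Y = |X|:
  X = 2.326 -> Y = 2.326 ✓
  X = 2.893 -> Y = 2.893 ✓
  X = 4.243 -> Y = 4.243 ✓
All samples match this transformation.

(e) |X|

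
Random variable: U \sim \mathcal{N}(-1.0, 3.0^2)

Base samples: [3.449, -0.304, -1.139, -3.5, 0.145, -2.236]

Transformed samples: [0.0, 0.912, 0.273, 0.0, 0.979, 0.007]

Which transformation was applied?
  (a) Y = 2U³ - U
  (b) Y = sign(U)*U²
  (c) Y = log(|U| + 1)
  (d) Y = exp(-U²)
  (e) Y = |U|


Checking option (d) Y = exp(-U²):
  U = 3.449 -> Y = 0.0 ✓
  U = -0.304 -> Y = 0.912 ✓
  U = -1.139 -> Y = 0.273 ✓
All samples match this transformation.

(d) exp(-U²)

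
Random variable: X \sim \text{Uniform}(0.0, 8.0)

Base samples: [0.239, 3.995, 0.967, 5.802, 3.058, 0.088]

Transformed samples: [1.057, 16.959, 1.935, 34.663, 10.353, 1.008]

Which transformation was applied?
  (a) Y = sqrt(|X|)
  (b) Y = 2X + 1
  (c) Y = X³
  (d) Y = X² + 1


Checking option (d) Y = X² + 1:
  X = 0.239 -> Y = 1.057 ✓
  X = 3.995 -> Y = 16.959 ✓
  X = 0.967 -> Y = 1.935 ✓
All samples match this transformation.

(d) X² + 1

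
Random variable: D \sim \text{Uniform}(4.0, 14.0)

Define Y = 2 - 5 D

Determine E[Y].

For Y = -5D + 2:
E[Y] = -5 * E[D] + 2
E[D] = (4 + 14)/2 = 9
E[Y] = -5 * 9 + 2 = -43

-43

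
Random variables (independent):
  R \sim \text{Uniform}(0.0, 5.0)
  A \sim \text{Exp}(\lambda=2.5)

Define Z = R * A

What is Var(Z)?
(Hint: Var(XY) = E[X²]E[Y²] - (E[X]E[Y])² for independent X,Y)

Var(XY) = E[X²]E[Y²] - (E[X]E[Y])²
E[R] = 2.5, Var(R) = 2.0833333
E[A] = 0.4, Var(A) = 0.16
E[R²] = 2.0833333 + 2.5² = 8.3333333
E[A²] = 0.16 + 0.4² = 0.32
Var(Z) = 8.3333333*0.32 - (2.5*0.4)²
= 2.6666667 - 1 = 1.6666667

1.6666667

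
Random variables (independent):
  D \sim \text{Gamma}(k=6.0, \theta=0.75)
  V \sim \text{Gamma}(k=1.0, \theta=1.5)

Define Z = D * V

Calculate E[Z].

For independent RVs: E[XY] = E[X]*E[Y]
E[D] = 4.5
E[V] = 1.5
E[Z] = 4.5 * 1.5 = 6.75

6.75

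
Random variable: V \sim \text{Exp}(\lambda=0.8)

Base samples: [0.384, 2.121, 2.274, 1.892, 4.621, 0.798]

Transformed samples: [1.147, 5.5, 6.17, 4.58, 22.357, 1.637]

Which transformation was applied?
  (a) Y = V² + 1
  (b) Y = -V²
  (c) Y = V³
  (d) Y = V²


Checking option (a) Y = V² + 1:
  V = 0.384 -> Y = 1.147 ✓
  V = 2.121 -> Y = 5.5 ✓
  V = 2.274 -> Y = 6.17 ✓
All samples match this transformation.

(a) V² + 1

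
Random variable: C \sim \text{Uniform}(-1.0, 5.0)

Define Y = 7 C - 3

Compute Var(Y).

For Y = aC + b: Var(Y) = a² * Var(C)
Var(C) = (5 + 1)^2/12 = 3
Var(Y) = 7² * 3 = 49 * 3 = 147

147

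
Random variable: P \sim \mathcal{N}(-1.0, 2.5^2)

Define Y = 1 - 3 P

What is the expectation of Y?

For Y = -3P + 1:
E[Y] = -3 * E[P] + 1
E[P] = -1.0 = -1
E[Y] = -3 * (-1) + 1 = 4

4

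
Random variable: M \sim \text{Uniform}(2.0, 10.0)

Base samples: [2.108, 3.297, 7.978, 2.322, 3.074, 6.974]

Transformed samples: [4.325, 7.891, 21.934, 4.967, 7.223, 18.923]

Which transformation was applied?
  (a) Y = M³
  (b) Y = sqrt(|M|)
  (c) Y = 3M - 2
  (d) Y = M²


Checking option (c) Y = 3M - 2:
  M = 2.108 -> Y = 4.325 ✓
  M = 3.297 -> Y = 7.891 ✓
  M = 7.978 -> Y = 21.934 ✓
All samples match this transformation.

(c) 3M - 2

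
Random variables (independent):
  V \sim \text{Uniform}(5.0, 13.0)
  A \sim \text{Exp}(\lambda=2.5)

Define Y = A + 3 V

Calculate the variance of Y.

For independent RVs: Var(aX + bY) = a²Var(X) + b²Var(Y)
Var(V) = 5.3333333
Var(A) = 0.16
Var(Y) = 3²*5.3333333 + 1²*0.16
= 9*5.3333333 + 1*0.16 = 48.16

48.16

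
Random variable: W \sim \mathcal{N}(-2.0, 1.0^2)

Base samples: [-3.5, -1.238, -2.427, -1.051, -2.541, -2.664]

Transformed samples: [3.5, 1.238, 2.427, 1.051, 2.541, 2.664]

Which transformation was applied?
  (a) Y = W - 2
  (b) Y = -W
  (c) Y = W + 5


Checking option (b) Y = -W:
  W = -3.5 -> Y = 3.5 ✓
  W = -1.238 -> Y = 1.238 ✓
  W = -2.427 -> Y = 2.427 ✓
All samples match this transformation.

(b) -W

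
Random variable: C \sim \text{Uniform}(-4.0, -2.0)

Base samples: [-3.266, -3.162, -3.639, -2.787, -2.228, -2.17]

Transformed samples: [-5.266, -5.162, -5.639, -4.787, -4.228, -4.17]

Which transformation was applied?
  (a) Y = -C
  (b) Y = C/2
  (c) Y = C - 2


Checking option (c) Y = C - 2:
  C = -3.266 -> Y = -5.266 ✓
  C = -3.162 -> Y = -5.162 ✓
  C = -3.639 -> Y = -5.639 ✓
All samples match this transformation.

(c) C - 2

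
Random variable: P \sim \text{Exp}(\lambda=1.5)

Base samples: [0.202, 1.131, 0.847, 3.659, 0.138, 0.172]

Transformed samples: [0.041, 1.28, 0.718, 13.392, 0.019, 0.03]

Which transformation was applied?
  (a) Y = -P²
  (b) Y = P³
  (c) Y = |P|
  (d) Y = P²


Checking option (d) Y = P²:
  P = 0.202 -> Y = 0.041 ✓
  P = 1.131 -> Y = 1.28 ✓
  P = 0.847 -> Y = 0.718 ✓
All samples match this transformation.

(d) P²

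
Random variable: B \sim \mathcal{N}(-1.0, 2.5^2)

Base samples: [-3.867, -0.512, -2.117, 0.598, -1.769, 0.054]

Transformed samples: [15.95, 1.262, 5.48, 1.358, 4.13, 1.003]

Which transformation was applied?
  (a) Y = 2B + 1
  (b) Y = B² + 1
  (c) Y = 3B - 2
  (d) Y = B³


Checking option (b) Y = B² + 1:
  B = -3.867 -> Y = 15.95 ✓
  B = -0.512 -> Y = 1.262 ✓
  B = -2.117 -> Y = 5.48 ✓
All samples match this transformation.

(b) B² + 1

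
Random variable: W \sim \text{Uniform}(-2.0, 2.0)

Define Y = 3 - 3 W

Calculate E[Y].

For Y = -3W + 3:
E[Y] = -3 * E[W] + 3
E[W] = (-2 + 2)/2 = 0
E[Y] = -3 * 0 + 3 = 3

3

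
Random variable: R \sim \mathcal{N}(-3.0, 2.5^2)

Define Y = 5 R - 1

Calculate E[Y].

For Y = 5R - 1:
E[Y] = 5 * E[R] - 1
E[R] = -3.0 = -3
E[Y] = 5 * (-3) - 1 = -16

-16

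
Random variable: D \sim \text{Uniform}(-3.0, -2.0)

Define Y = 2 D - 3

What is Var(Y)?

For Y = aD + b: Var(Y) = a² * Var(D)
Var(D) = (-2 + 3)^2/12 = 0.083333333
Var(Y) = 2² * 0.083333333 = 4 * 0.083333333 = 0.33333333

0.33333333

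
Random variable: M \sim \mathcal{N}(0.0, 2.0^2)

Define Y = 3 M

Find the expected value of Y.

For Y = 3M:
E[Y] = 3 * E[M]
E[M] = 0.0 = 0
E[Y] = 3 * 0 = 0

0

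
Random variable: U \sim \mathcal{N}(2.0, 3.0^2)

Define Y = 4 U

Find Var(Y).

For Y = aU + b: Var(Y) = a² * Var(U)
Var(U) = 3.0^2 = 9
Var(Y) = 4² * 9 = 16 * 9 = 144

144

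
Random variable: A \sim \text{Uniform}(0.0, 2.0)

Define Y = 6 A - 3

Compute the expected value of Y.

For Y = 6A - 3:
E[Y] = 6 * E[A] - 3
E[A] = (0 + 2)/2 = 1
E[Y] = 6 * 1 - 3 = 3

3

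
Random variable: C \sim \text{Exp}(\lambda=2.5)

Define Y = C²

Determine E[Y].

Using E[X²] = Var(X) + (E[X])²:
E[C] = 0.4
Var(C) = 1/2.5^2 = 0.16
E[C²] = 0.16 + 0.4² = 0.16 + 0.16 = 0.32

0.32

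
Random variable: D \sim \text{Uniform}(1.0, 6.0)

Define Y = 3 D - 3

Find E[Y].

For Y = 3D - 3:
E[Y] = 3 * E[D] - 3
E[D] = (1 + 6)/2 = 3.5
E[Y] = 3 * 3.5 - 3 = 7.5

7.5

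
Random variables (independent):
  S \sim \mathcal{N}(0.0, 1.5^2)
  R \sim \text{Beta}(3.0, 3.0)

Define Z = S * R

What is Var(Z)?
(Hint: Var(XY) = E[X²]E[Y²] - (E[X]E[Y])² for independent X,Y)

Var(XY) = E[X²]E[Y²] - (E[X]E[Y])²
E[S] = 0, Var(S) = 2.25
E[R] = 0.5, Var(R) = 0.035714286
E[S²] = 2.25 + 0² = 2.25
E[R²] = 0.035714286 + 0.5² = 0.28571429
Var(Z) = 2.25*0.28571429 - (0*0.5)²
= 0.64285714 - 0 = 0.64285714

0.64285714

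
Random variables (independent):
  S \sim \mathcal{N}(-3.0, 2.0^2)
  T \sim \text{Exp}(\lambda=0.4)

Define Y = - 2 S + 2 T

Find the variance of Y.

For independent RVs: Var(aX + bY) = a²Var(X) + b²Var(Y)
Var(S) = 4
Var(T) = 6.25
Var(Y) = (-2)²*4 + 2²*6.25
= 4*4 + 4*6.25 = 41

41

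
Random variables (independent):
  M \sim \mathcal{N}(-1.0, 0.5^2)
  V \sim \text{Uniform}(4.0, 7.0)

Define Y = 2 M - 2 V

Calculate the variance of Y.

For independent RVs: Var(aX + bY) = a²Var(X) + b²Var(Y)
Var(M) = 0.25
Var(V) = 0.75
Var(Y) = 2²*0.25 + (-2)²*0.75
= 4*0.25 + 4*0.75 = 4

4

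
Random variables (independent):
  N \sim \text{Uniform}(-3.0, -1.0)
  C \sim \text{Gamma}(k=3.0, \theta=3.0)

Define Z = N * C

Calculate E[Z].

For independent RVs: E[XY] = E[X]*E[Y]
E[N] = -2
E[C] = 9
E[Z] = -2 * 9 = -18

-18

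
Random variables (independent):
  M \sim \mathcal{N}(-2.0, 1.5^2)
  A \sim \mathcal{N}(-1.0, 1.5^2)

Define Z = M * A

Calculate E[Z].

For independent RVs: E[XY] = E[X]*E[Y]
E[M] = -2
E[A] = -1
E[Z] = -2 * (-1) = 2

2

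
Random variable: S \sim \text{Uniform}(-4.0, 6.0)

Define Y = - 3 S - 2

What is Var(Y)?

For Y = aS + b: Var(Y) = a² * Var(S)
Var(S) = (6 + 4)^2/12 = 8.3333333
Var(Y) = (-3)² * 8.3333333 = 9 * 8.3333333 = 75

75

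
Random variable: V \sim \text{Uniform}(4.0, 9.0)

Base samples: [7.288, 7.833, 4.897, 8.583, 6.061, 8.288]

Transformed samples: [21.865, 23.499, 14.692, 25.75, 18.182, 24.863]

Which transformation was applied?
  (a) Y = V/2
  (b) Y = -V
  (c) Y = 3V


Checking option (c) Y = 3V:
  V = 7.288 -> Y = 21.865 ✓
  V = 7.833 -> Y = 23.499 ✓
  V = 4.897 -> Y = 14.692 ✓
All samples match this transformation.

(c) 3V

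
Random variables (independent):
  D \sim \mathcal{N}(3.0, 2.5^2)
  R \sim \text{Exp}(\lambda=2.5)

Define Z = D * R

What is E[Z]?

For independent RVs: E[XY] = E[X]*E[Y]
E[D] = 3
E[R] = 0.4
E[Z] = 3 * 0.4 = 1.2

1.2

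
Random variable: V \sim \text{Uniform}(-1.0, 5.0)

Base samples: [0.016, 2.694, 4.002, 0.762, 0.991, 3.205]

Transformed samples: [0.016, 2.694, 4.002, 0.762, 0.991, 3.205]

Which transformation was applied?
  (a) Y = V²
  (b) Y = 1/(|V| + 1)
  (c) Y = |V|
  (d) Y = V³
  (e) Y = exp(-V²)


Checking option (c) Y = |V|:
  V = 0.016 -> Y = 0.016 ✓
  V = 2.694 -> Y = 2.694 ✓
  V = 4.002 -> Y = 4.002 ✓
All samples match this transformation.

(c) |V|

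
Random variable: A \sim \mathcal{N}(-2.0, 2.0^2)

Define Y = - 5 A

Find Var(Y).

For Y = aA + b: Var(Y) = a² * Var(A)
Var(A) = 2.0^2 = 4
Var(Y) = (-5)² * 4 = 25 * 4 = 100

100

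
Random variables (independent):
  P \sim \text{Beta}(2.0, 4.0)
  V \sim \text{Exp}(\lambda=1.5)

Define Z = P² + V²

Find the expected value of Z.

E[Z] = E[P²] + E[V²]
E[P²] = Var(P) + E[P]² = 0.031746032 + 0.11111111 = 0.14285714
E[V²] = Var(V) + E[V]² = 0.44444444 + 0.44444444 = 0.88888889
E[Z] = 0.14285714 + 0.88888889 = 1.031746

1.031746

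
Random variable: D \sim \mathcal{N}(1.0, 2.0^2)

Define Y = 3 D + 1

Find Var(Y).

For Y = aD + b: Var(Y) = a² * Var(D)
Var(D) = 2.0^2 = 4
Var(Y) = 3² * 4 = 9 * 4 = 36

36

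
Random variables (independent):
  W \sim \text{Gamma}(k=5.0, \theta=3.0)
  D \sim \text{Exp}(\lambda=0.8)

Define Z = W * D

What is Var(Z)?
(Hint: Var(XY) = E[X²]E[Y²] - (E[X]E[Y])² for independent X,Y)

Var(XY) = E[X²]E[Y²] - (E[X]E[Y])²
E[W] = 15, Var(W) = 45
E[D] = 1.25, Var(D) = 1.5625
E[W²] = 45 + 15² = 270
E[D²] = 1.5625 + 1.25² = 3.125
Var(Z) = 270*3.125 - (15*1.25)²
= 843.75 - 351.5625 = 492.1875

492.1875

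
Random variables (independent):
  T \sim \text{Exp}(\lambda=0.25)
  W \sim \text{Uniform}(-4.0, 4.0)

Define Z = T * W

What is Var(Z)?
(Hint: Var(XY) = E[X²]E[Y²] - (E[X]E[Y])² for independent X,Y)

Var(XY) = E[X²]E[Y²] - (E[X]E[Y])²
E[T] = 4, Var(T) = 16
E[W] = 0, Var(W) = 5.3333333
E[T²] = 16 + 4² = 32
E[W²] = 5.3333333 + 0² = 5.3333333
Var(Z) = 32*5.3333333 - (4*0)²
= 170.66667 - 0 = 170.66667

170.66667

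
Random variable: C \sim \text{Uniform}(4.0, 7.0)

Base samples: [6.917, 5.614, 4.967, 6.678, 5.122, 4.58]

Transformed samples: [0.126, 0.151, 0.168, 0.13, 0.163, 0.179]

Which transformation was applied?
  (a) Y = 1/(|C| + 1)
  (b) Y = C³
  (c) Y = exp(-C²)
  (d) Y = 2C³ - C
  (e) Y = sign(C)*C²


Checking option (a) Y = 1/(|C| + 1):
  C = 6.917 -> Y = 0.126 ✓
  C = 5.614 -> Y = 0.151 ✓
  C = 4.967 -> Y = 0.168 ✓
All samples match this transformation.

(a) 1/(|C| + 1)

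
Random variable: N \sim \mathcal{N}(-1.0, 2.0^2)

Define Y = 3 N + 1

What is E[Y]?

For Y = 3N + 1:
E[Y] = 3 * E[N] + 1
E[N] = -1.0 = -1
E[Y] = 3 * (-1) + 1 = -2

-2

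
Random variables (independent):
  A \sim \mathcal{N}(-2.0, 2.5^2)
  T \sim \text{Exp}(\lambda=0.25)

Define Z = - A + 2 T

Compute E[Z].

E[Z] = -1*E[A] + 2*E[T]
E[A] = -2
E[T] = 4
E[Z] = -1*(-2) + 2*4 = 10

10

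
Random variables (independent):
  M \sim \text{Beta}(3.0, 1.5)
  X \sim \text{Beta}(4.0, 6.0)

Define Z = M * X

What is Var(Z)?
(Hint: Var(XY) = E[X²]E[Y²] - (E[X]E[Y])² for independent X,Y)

Var(XY) = E[X²]E[Y²] - (E[X]E[Y])²
E[M] = 0.66666667, Var(M) = 0.04040404
E[X] = 0.4, Var(X) = 0.021818182
E[M²] = 0.04040404 + 0.66666667² = 0.48484848
E[X²] = 0.021818182 + 0.4² = 0.18181818
Var(Z) = 0.48484848*0.18181818 - (0.66666667*0.4)²
= 0.08815427 - 0.071111111 = 0.017043159

0.017043159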